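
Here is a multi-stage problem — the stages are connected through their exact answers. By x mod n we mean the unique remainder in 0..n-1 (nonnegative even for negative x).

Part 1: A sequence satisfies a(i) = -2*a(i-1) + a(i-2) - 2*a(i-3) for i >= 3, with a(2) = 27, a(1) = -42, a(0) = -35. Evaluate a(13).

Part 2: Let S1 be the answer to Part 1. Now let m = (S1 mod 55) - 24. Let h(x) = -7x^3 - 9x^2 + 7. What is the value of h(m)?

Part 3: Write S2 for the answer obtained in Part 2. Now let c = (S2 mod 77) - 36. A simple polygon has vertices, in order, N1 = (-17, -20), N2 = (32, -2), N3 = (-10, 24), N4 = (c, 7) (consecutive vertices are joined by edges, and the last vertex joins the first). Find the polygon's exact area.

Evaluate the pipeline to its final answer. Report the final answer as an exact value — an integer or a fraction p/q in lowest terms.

Part 1: a(3) = -2*(27) + 1*(-42) - 2*(-35) = -26; iterating: a(3)=-26, a(4)=163, a(5)=-406, a(6)=1027, a(7)=-2786, a(8)=7411, a(9)=-19662, a(10)=52307, a(11)=-139098, a(12)=369827, a(13)=-983366; answer -983366
Part 2: S1 = -983366; m = 10; -7*(10)^3 - 9*(10)^2 + 7 = (-7000) + (-900) + (7) = -7893; answer -7893
Part 3: S2 = -7893; c = 2; cross terms: (-17*-2 - 32*-20)=674, (32*24 - -10*-2)=748, (-10*7 - 2*24)=-118, (2*-20 - -17*7)=79; twice the area = |1383| = 1383; area = 1383/2; answer 1383/2

1383/2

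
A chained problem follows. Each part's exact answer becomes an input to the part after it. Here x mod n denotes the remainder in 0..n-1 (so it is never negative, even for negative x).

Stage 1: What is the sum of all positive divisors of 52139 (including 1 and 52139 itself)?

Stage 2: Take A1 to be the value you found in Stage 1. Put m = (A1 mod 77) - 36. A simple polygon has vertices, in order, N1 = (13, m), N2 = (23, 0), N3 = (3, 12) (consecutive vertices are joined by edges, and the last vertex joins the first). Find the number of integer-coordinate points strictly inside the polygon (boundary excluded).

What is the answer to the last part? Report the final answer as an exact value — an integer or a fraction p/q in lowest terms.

268

Stage 1: 52139 = 17 * 3067; sigma = (1 + 17) * (1 + 3067) = 18 * 3068 = 55224; answer 55224
Stage 2: A1 = 55224; m = -21; cross terms: (13*0 - 23*-21)=483, (23*12 - 3*0)=276, (3*-21 - 13*12)=-219; twice the area = |540| = 540; area = 270; boundary points = 1 + 4 + 1 = 6; strictly interior points = area - boundary/2 + 1 = 268; answer 268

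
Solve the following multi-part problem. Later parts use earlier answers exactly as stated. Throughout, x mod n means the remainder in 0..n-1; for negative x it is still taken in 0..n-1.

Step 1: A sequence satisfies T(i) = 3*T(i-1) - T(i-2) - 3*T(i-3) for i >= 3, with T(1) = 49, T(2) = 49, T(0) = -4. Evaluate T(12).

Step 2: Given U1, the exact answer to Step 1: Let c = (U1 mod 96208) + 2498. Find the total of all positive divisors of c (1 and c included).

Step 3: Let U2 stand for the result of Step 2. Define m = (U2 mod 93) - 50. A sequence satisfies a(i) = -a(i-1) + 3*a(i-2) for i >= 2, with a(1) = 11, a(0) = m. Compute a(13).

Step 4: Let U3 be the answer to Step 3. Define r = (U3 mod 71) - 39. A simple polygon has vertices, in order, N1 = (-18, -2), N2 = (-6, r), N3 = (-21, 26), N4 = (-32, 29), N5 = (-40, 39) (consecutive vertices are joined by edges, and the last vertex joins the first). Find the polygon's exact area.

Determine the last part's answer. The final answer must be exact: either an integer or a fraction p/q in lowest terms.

409

Step 1: T(3) = 3*(49) - 1*(49) - 3*(-4) = 110; iterating: T(3)=110, T(4)=134, T(5)=145, T(6)=-29, T(7)=-634, T(8)=-2308, T(9)=-6203, T(10)=-14399, T(11)=-30070, T(12)=-57202; answer -57202
Step 2: U1 = -57202; c = 41504; 41504 = 2^5 * 1297; sigma = (1 + 2 + 4 + 8 + 16 + 32) * (1 + 1297) = 63 * 1298 = 81774; answer 81774
Step 3: U2 = 81774; m = -23; a(2) = -1*(11) + 3*(-23) = -80; iterating: a(2)=-80, a(3)=113, a(4)=-353, a(5)=692, a(6)=-1751, a(7)=3827, a(8)=-9080, a(9)=20561, a(10)=-47801, a(11)=109484, a(12)=-252887, a(13)=581339; answer 581339
Step 4: U3 = 581339; r = 23; cross terms: (-18*23 - -6*-2)=-426, (-6*26 - -21*23)=327, (-21*29 - -32*26)=223, (-32*39 - -40*29)=-88, (-40*-2 - -18*39)=782; twice the area = |818| = 818; area = 409; answer 409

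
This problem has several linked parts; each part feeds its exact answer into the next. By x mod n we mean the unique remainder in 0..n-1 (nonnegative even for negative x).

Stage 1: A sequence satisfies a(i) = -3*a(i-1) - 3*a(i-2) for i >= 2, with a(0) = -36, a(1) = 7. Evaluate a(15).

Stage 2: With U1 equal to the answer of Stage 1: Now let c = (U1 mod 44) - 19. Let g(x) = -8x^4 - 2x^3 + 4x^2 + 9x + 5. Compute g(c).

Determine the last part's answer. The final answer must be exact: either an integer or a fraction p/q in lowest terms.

-410710

Stage 1: a(2) = -3*(7) - 3*(-36) = 87; iterating: a(2)=87, a(3)=-282, a(4)=585, a(5)=-909, a(6)=972, a(7)=-189, a(8)=-2349, a(9)=7614, a(10)=-15795, a(11)=24543, a(12)=-26244, a(13)=5103, a(14)=63423, a(15)=-205578; answer -205578
Stage 2: U1 = -205578; c = 15; -8*(15)^4 - 2*(15)^3 + 4*(15)^2 + 9*(15)^1 + 5 = (-405000) + (-6750) + (900) + (135) + (5) = -410710; answer -410710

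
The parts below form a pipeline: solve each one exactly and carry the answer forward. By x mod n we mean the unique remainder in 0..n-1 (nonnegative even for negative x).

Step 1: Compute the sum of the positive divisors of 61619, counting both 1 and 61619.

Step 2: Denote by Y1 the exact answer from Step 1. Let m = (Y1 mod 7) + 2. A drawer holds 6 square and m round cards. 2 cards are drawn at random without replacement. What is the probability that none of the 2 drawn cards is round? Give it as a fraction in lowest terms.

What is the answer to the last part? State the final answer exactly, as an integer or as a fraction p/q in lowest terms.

5/26

Step 1: 61619 = 43 * 1433; sigma = (1 + 43) * (1 + 1433) = 44 * 1434 = 63096; answer 63096
Step 2: Y1 = 63096; m = 7; total draws C(13,2) = 78; favorable C(6,2) = 15; P = 5/26; answer 5/26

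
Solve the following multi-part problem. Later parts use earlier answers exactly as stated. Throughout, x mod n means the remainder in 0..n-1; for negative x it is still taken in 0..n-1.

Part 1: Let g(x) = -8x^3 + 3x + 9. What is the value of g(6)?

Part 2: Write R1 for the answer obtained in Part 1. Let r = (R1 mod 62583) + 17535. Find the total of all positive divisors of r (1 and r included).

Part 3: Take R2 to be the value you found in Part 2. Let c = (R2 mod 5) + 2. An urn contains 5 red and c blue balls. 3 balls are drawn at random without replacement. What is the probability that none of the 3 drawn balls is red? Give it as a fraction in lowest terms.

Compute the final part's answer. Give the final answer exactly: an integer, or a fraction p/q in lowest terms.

1/21

Part 1: -8*(6)^3 + 3*(6)^1 + 9 = (-1728) + (18) + (9) = -1701; answer -1701
Part 2: R1 = -1701; r = 78417; 78417 = 3^2 * 8713; sigma = (1 + 3 + 9) * (1 + 8713) = 13 * 8714 = 113282; answer 113282
Part 3: R2 = 113282; c = 4; total draws C(9,3) = 84; favorable C(4,3) = 4; P = 1/21; answer 1/21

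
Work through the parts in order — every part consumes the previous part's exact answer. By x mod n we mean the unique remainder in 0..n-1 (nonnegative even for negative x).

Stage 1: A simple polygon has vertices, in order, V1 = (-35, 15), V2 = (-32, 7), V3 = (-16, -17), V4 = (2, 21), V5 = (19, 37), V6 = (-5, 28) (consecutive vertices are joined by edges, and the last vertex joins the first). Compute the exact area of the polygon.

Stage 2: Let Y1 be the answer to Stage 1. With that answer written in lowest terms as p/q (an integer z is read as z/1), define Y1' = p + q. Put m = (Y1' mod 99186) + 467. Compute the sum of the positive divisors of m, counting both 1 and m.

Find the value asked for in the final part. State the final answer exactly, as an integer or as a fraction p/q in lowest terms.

Stage 1: cross terms: (-35*7 - -32*15)=235, (-32*-17 - -16*7)=656, (-16*21 - 2*-17)=-302, (2*37 - 19*21)=-325, (19*28 - -5*37)=717, (-5*15 - -35*28)=905; twice the area = |1886| = 1886; area = 943; answer 943
Stage 2: Y1 = 943; threaded value p + q = 944; m = 1411; 1411 = 17 * 83; sigma = (1 + 17) * (1 + 83) = 18 * 84 = 1512; answer 1512

1512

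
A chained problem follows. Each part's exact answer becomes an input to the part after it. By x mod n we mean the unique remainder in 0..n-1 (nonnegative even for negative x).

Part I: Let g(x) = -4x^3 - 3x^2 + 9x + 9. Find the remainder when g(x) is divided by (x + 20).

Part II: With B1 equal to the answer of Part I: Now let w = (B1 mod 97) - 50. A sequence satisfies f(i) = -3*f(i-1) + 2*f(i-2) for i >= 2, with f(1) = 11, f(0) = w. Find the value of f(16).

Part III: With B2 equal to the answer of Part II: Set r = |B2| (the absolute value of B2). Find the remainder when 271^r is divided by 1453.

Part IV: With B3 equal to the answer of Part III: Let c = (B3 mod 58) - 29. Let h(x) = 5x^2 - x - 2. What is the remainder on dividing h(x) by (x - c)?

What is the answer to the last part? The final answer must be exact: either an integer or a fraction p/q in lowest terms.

Part I: remainder = value at the root: -4*(-20)^3 - 3*(-20)^2 + 9*(-20)^1 + 9 = (32000) + (-1200) + (-180) + (9) = 30629; answer 30629
Part II: B1 = 30629; w = 24; f(2) = -3*(11) + 2*(24) = 15; iterating: f(2)=15, f(3)=-23, f(4)=99, f(5)=-343, f(6)=1227, f(7)=-4367, f(8)=15555, f(9)=-55399, f(10)=197307, f(11)=-702719, f(12)=2502771, f(13)=-8913751, f(14)=31746795, f(15)=-113067887, f(16)=402697251; answer 402697251
Part III: B2 = 402697251; r = 402697251; squarings mod 1453: 271^1=271, 271^2=791, 271^4=891, 271^8=543, 271^16=1343, 271^32=476, 271^64=1361, 271^128=1199, 271^256=584, 271^512=1054, 271^1024=824, 271^2048=425, 271^4096=453, 271^8192=336, 271^16384=1015, 271^32768=48, 271^65536=851, 271^131072=607, 271^262144=840, 271^524288=895, 271^1048576=422, 271^2097152=818, 271^4194304=744, 271^8388608=1396, 271^16777216=343, 271^33554432=1409, 271^67108864=483, 271^134217728=809, 271^268435456=631; 271^402697251 = 271^1 * 271^2 * 271^32 * 271^1024 * 271^2048 * 271^8192 * 271^32768 * 271^134217728 * 271^268435456 = 1322 (mod 1453); answer 1322
Part IV: B3 = 1322; c = 17; remainder = value at the root: 5*(17)^2 - 1*(17)^1 - 2 = (1445) + (-17) + (-2) = 1426; answer 1426

1426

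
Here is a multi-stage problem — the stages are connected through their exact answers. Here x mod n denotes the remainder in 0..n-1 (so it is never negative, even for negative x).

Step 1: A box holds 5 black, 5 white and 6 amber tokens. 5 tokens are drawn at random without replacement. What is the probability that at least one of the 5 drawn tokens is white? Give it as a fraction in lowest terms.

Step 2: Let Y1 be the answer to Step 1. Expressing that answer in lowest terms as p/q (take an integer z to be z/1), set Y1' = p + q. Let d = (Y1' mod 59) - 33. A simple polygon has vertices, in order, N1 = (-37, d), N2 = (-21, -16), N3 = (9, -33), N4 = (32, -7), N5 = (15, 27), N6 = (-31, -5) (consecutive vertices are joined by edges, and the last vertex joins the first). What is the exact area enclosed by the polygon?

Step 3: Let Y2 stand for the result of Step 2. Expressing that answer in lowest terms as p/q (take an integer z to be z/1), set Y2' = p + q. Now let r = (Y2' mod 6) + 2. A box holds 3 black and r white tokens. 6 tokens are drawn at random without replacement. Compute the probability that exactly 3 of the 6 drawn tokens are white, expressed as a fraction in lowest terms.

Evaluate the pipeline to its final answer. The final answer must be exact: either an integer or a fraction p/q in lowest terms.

5/21

Step 1: total draws C(16,5) = 4368; complement C(11,5) = 462; favorable 4368 - 462 = 3906; P = 93/104; answer 93/104
Step 2: Y1 = 93/104; threaded value p + q = 197; d = -13; cross terms: (-37*-16 - -21*-13)=319, (-21*-33 - 9*-16)=837, (9*-7 - 32*-33)=993, (32*27 - 15*-7)=969, (15*-5 - -31*27)=762, (-31*-13 - -37*-5)=218; twice the area = |4098| = 4098; area = 2049; answer 2049
Step 3: Y2 = 2049; threaded value p + q = 2050; r = 6; total draws C(9,6) = 84; favorable C(6,3)*C(3,3) = 20; P = 5/21; answer 5/21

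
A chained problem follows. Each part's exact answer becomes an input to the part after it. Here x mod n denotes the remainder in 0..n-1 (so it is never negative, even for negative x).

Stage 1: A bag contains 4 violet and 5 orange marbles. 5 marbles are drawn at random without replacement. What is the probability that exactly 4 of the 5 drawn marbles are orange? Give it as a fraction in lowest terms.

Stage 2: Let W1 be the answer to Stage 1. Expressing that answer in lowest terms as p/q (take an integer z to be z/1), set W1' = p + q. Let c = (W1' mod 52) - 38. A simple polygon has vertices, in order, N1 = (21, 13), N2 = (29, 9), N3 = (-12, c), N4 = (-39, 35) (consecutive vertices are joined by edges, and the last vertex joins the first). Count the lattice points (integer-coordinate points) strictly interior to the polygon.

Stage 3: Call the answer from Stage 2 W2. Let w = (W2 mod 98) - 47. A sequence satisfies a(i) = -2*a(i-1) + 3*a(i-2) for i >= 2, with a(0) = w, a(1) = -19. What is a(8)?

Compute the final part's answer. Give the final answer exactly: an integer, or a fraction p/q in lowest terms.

75467

Stage 1: total draws C(9,5) = 126; favorable C(5,4)*C(4,1) = 20; P = 10/63; answer 10/63
Stage 2: W1 = 10/63; threaded value p + q = 73; c = -17; cross terms: (21*9 - 29*13)=-188, (29*-17 - -12*9)=-385, (-12*35 - -39*-17)=-1083, (-39*13 - 21*35)=-1242; twice the area = |-2898| = 2898; area = 1449; boundary points = 4 + 1 + 1 + 2 = 8; strictly interior points = area - boundary/2 + 1 = 1446; answer 1446
Stage 3: W2 = 1446; w = 27; a(2) = -2*(-19) + 3*(27) = 119; iterating: a(2)=119, a(3)=-295, a(4)=947, a(5)=-2779, a(6)=8399, a(7)=-25135, a(8)=75467; answer 75467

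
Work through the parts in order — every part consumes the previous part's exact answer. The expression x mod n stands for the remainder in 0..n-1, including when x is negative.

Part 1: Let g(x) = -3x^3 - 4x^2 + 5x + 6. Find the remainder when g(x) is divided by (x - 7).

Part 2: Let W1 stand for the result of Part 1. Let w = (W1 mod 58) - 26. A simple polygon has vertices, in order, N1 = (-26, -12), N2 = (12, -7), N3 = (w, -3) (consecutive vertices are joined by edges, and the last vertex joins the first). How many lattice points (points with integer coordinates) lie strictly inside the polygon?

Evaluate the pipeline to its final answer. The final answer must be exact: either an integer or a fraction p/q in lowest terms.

84

Part 1: remainder = value at the root: -3*(7)^3 - 4*(7)^2 + 5*(7)^1 + 6 = (-1029) + (-196) + (35) + (6) = -1184; answer -1184
Part 2: W1 = -1184; w = 8; cross terms: (-26*-7 - 12*-12)=326, (12*-3 - 8*-7)=20, (8*-12 - -26*-3)=-174; twice the area = |172| = 172; area = 86; boundary points = 1 + 4 + 1 = 6; strictly interior points = area - boundary/2 + 1 = 84; answer 84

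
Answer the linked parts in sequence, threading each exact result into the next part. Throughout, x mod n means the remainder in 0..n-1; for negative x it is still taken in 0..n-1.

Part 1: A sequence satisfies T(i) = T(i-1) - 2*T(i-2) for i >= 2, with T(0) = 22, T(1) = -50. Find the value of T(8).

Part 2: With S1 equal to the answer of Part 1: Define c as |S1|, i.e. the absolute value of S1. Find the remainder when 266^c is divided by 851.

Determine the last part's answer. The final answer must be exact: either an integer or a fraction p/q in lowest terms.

Part 1: T(2) = 1*(-50) - 2*(22) = -94; iterating: T(2)=-94, T(3)=6, T(4)=194, T(5)=182, T(6)=-206, T(7)=-570, T(8)=-158; answer -158
Part 2: S1 = -158; c = 158; squarings mod 851: 266^1=266, 266^2=123, 266^4=662, 266^8=830, 266^16=441, 266^32=453, 266^64=118, 266^128=308; 266^158 = 266^2 * 266^4 * 266^8 * 266^16 * 266^128 = 823 (mod 851); answer 823

823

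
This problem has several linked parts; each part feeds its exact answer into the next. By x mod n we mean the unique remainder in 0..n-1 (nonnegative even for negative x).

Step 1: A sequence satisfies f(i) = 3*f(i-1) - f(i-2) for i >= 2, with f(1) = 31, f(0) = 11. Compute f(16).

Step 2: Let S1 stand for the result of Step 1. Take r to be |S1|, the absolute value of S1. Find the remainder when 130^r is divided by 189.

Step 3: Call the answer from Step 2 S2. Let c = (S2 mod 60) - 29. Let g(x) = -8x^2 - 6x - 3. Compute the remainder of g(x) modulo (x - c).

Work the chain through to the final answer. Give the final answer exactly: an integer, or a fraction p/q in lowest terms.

-353

Step 1: f(2) = 3*(31) - 1*(11) = 82; iterating: f(2)=82, f(3)=215, f(4)=563, f(5)=1474, f(6)=3859, f(7)=10103, f(8)=26450, f(9)=69247, f(10)=181291, f(11)=474626, f(12)=1242587, f(13)=3253135, f(14)=8516818, f(15)=22297319, f(16)=58375139; answer 58375139
Step 2: S1 = 58375139; r = 58375139; squarings mod 189: 130^1=130, 130^2=79, 130^4=4, 130^8=16, 130^16=67, 130^32=142, 130^64=130, 130^128=79, 130^256=4, 130^512=16, 130^1024=67, 130^2048=142, 130^4096=130, 130^8192=79, 130^16384=4, 130^32768=16, 130^65536=67, 130^131072=142, 130^262144=130, 130^524288=79, 130^1048576=4, 130^2097152=16, 130^4194304=67, 130^8388608=142, 130^16777216=130, 130^33554432=79; 130^58375139 = 130^1 * 130^2 * 130^32 * 130^64 * 130^128 * 130^256 * 130^512 * 130^2048 * 130^4096 * 130^8192 * 130^32768 * 130^131072 * 130^524288 * 130^1048576 * 130^2097152 * 130^4194304 * 130^16777216 * 130^33554432 = 142 (mod 189); answer 142
Step 3: S2 = 142; c = -7; remainder = value at the root: -8*(-7)^2 - 6*(-7)^1 - 3 = (-392) + (42) + (-3) = -353; answer -353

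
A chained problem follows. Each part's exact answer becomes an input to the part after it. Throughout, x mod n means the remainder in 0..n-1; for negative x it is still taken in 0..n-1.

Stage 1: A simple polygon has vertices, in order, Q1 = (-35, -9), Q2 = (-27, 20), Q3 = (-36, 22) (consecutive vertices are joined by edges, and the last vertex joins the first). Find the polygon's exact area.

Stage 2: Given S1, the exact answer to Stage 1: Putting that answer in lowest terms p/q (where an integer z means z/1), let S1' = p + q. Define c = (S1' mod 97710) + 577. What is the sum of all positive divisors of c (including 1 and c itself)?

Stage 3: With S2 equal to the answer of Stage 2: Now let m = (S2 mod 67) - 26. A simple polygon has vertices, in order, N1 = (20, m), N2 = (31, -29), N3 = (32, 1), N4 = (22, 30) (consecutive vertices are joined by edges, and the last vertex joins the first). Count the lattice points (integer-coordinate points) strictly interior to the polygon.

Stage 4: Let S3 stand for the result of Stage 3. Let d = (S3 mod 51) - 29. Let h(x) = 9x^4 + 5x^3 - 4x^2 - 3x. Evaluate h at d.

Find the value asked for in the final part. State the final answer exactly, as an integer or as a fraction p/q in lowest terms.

Stage 1: cross terms: (-35*20 - -27*-9)=-943, (-27*22 - -36*20)=126, (-36*-9 - -35*22)=1094; twice the area = |277| = 277; area = 277/2; answer 277/2
Stage 2: S1 = 277/2; threaded value p + q = 279; c = 856; 856 = 2^3 * 107; sigma = (1 + 2 + 4 + 8) * (1 + 107) = 15 * 108 = 1620; answer 1620
Stage 3: S2 = 1620; m = -14; cross terms: (20*-29 - 31*-14)=-146, (31*1 - 32*-29)=959, (32*30 - 22*1)=938, (22*-14 - 20*30)=-908; twice the area = |843| = 843; area = 843/2; boundary points = 1 + 1 + 1 + 2 = 5; strictly interior points = area - boundary/2 + 1 = 420; answer 420
Stage 4: S3 = 420; d = -17; 9*(-17)^4 + 5*(-17)^3 - 4*(-17)^2 - 3*(-17)^1 = (751689) + (-24565) + (-1156) + (51) = 726019; answer 726019

726019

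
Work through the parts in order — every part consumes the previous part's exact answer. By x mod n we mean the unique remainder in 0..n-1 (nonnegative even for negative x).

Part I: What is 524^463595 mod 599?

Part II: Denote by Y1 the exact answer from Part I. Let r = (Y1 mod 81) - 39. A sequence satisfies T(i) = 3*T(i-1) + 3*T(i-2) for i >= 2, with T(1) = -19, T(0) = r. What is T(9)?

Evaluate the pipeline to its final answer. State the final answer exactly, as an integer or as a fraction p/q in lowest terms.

Part I: squarings mod 599: 524^1=524, 524^2=234, 524^4=247, 524^8=510, 524^16=134, 524^32=585, 524^64=196, 524^128=80, 524^256=410, 524^512=380, 524^1024=41, 524^2048=483, 524^4096=278, 524^8192=13, 524^16384=169, 524^32768=408, 524^65536=541, 524^131072=369, 524^262144=188; 524^463595 = 524^1 * 524^2 * 524^8 * 524^32 * 524^64 * 524^128 * 524^512 * 524^4096 * 524^65536 * 524^131072 * 524^262144 = 457 (mod 599); answer 457
Part II: Y1 = 457; r = 13; T(2) = 3*(-19) + 3*(13) = -18; iterating: T(2)=-18, T(3)=-111, T(4)=-387, T(5)=-1494, T(6)=-5643, T(7)=-21411, T(8)=-81162, T(9)=-307719; answer -307719

-307719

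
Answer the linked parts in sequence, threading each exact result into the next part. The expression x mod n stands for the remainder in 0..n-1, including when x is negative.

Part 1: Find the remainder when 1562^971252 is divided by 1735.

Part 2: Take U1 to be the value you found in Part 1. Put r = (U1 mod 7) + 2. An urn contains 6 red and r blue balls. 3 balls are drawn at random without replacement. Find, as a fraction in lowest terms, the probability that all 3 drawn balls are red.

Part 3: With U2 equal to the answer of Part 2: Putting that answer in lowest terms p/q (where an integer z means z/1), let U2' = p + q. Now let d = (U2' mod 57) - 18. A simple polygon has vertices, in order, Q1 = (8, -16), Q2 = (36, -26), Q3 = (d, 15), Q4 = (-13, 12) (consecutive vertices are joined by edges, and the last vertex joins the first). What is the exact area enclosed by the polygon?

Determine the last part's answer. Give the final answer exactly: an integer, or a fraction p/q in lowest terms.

Part 1: squarings mod 1735: 1562^1=1562, 1562^2=434, 1562^4=976, 1562^8=61, 1562^16=251, 1562^32=541, 1562^64=1201, 1562^128=616, 1562^256=1226, 1562^512=566, 1562^1024=1116, 1562^2048=1461, 1562^4096=471, 1562^8192=1496, 1562^16384=1601, 1562^32768=606, 1562^65536=1151, 1562^131072=996, 1562^262144=1331, 1562^524288=126; 1562^971252 = 1562^4 * 1562^16 * 1562^32 * 1562^64 * 1562^128 * 1562^256 * 1562^4096 * 1562^16384 * 1562^32768 * 1562^131072 * 1562^262144 * 1562^524288 = 776 (mod 1735); answer 776
Part 2: U1 = 776; r = 8; total draws C(14,3) = 364; favorable C(6,3) = 20; P = 5/91; answer 5/91
Part 3: U2 = 5/91; threaded value p + q = 96; d = 21; cross terms: (8*-26 - 36*-16)=368, (36*15 - 21*-26)=1086, (21*12 - -13*15)=447, (-13*-16 - 8*12)=112; twice the area = |2013| = 2013; area = 2013/2; answer 2013/2

2013/2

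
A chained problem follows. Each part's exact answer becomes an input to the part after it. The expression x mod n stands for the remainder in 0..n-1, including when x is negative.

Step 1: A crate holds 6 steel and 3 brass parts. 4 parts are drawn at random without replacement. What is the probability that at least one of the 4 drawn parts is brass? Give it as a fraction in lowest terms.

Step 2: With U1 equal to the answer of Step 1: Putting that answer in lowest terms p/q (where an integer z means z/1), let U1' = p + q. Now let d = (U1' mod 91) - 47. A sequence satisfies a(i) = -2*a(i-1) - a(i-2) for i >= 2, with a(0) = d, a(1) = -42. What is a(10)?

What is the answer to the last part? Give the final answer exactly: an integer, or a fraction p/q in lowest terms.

132

Step 1: total draws C(9,4) = 126; complement C(6,4) = 15; favorable 126 - 15 = 111; P = 37/42; answer 37/42
Step 2: U1 = 37/42; threaded value p + q = 79; d = 32; a(2) = -2*(-42) - 1*(32) = 52; iterating: a(2)=52, a(3)=-62, a(4)=72, a(5)=-82, a(6)=92, a(7)=-102, a(8)=112, a(9)=-122, a(10)=132; answer 132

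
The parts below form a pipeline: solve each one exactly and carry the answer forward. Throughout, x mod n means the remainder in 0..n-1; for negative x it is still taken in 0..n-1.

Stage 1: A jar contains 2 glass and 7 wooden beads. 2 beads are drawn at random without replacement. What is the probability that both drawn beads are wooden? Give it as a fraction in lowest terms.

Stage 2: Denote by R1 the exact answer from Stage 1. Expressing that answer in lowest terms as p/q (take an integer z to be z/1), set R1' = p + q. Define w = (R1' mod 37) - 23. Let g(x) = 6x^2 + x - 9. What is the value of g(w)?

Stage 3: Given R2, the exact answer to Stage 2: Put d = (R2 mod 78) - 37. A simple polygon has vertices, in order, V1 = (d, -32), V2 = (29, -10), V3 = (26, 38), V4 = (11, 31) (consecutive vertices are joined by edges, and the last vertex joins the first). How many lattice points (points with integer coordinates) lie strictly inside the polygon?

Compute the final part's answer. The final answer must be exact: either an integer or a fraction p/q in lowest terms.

Stage 1: total draws C(9,2) = 36; favorable C(7,2) = 21; P = 7/12; answer 7/12
Stage 2: R1 = 7/12; threaded value p + q = 19; w = -4; 6*(-4)^2 + 1*(-4)^1 - 9 = (96) + (-4) + (-9) = 83; answer 83
Stage 3: R2 = 83; d = -32; cross terms: (-32*-10 - 29*-32)=1248, (29*38 - 26*-10)=1362, (26*31 - 11*38)=388, (11*-32 - -32*31)=640; twice the area = |3638| = 3638; area = 1819; boundary points = 1 + 3 + 1 + 1 = 6; strictly interior points = area - boundary/2 + 1 = 1817; answer 1817

1817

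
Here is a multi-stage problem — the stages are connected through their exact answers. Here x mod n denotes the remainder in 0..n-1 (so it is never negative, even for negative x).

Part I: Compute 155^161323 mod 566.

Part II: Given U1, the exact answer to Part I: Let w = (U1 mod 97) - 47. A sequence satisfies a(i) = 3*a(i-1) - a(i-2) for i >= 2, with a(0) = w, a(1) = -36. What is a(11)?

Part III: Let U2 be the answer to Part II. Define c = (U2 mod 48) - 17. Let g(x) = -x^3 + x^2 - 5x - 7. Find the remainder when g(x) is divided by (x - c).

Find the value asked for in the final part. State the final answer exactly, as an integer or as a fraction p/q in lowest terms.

Part I: squarings mod 566: 155^1=155, 155^2=253, 155^4=51, 155^8=337, 155^16=369, 155^32=321, 155^64=29, 155^128=275, 155^256=347, 155^512=417, 155^1024=127, 155^2048=281, 155^4096=287, 155^8192=299, 155^16384=539, 155^32768=163, 155^65536=533, 155^131072=523; 155^161323 = 155^1 * 155^2 * 155^8 * 155^32 * 155^512 * 155^1024 * 155^4096 * 155^8192 * 155^16384 * 155^131072 = 545 (mod 566); answer 545
Part II: U1 = 545; w = 13; a(2) = 3*(-36) - 1*(13) = -121; iterating: a(2)=-121, a(3)=-327, a(4)=-860, a(5)=-2253, a(6)=-5899, a(7)=-15444, a(8)=-40433, a(9)=-105855, a(10)=-277132, a(11)=-725541; answer -725541
Part III: U2 = -725541; c = 10; remainder = value at the root: -1*(10)^3 + 1*(10)^2 - 5*(10)^1 - 7 = (-1000) + (100) + (-50) + (-7) = -957; answer -957

-957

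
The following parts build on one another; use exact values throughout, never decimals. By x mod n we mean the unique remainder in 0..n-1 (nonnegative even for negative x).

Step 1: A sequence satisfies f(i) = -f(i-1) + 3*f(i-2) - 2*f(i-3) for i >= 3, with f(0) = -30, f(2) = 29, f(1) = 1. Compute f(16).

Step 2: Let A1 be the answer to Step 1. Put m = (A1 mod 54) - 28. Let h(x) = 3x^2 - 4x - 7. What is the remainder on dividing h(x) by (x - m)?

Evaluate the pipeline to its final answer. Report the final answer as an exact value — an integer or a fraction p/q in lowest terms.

272

Step 1: f(3) = -1*(29) + 3*(1) - 2*(-30) = 34; iterating: f(3)=34, f(4)=51, f(5)=-7, f(6)=92, f(7)=-215, f(8)=505, f(9)=-1334, f(10)=3279, f(11)=-8291, f(12)=20796, f(13)=-52227, f(14)=131197, f(15)=-329470, f(16)=827515; answer 827515
Step 2: A1 = 827515; m = -9; remainder = value at the root: 3*(-9)^2 - 4*(-9)^1 - 7 = (243) + (36) + (-7) = 272; answer 272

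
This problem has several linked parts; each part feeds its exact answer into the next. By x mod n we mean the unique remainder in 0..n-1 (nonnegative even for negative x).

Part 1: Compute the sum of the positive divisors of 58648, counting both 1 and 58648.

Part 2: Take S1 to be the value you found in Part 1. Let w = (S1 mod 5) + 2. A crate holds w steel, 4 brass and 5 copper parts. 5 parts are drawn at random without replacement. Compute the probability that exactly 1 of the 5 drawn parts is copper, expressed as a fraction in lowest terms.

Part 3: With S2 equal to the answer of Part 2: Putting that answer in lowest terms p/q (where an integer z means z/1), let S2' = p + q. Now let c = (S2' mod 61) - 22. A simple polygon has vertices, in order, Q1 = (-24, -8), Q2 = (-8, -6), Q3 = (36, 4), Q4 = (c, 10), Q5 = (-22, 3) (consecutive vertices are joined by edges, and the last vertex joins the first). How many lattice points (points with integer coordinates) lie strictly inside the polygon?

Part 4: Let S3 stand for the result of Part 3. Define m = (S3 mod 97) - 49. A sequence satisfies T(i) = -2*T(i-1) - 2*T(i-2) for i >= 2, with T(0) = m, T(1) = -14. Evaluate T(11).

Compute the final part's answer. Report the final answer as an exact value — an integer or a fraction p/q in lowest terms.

Part 1: 58648 = 2^3 * 7331; sigma = (1 + 2 + 4 + 8) * (1 + 7331) = 15 * 7332 = 109980; answer 109980
Part 2: S1 = 109980; w = 2; total draws C(11,5) = 462; favorable C(5,1)*C(6,4) = 75; P = 25/154; answer 25/154
Part 3: S2 = 25/154; threaded value p + q = 179; c = 35; cross terms: (-24*-6 - -8*-8)=80, (-8*4 - 36*-6)=184, (36*10 - 35*4)=220, (35*3 - -22*10)=325, (-22*-8 - -24*3)=248; twice the area = |1057| = 1057; area = 1057/2; boundary points = 2 + 2 + 1 + 1 + 1 = 7; strictly interior points = area - boundary/2 + 1 = 526; answer 526
Part 4: S3 = 526; m = -8; T(2) = -2*(-14) - 2*(-8) = 44; iterating: T(2)=44, T(3)=-60, T(4)=32, T(5)=56, T(6)=-176, T(7)=240, T(8)=-128, T(9)=-224, T(10)=704, T(11)=-960; answer -960

-960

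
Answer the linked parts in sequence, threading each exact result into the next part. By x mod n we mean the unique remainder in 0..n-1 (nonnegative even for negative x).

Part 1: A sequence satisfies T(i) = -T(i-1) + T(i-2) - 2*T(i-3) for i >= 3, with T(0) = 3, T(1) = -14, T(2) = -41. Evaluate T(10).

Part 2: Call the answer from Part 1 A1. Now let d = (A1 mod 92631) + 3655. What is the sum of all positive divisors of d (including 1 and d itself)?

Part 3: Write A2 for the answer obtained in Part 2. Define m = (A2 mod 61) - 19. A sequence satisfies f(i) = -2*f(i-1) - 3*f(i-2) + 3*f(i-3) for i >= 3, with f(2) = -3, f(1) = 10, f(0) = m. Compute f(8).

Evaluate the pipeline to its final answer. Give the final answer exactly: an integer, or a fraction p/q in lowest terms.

Part 1: T(3) = -1*(-41) + 1*(-14) - 2*(3) = 21; iterating: T(3)=21, T(4)=-34, T(5)=137, T(6)=-213, T(7)=418, T(8)=-905, T(9)=1749, T(10)=-3490; answer -3490
Part 2: A1 = -3490; d = 92796; 92796 = 2^2 * 3 * 11 * 19 * 37; sigma = (1 + 2 + 4) * (1 + 3) * (1 + 11) * (1 + 19) * (1 + 37) = 7 * 4 * 12 * 20 * 38 = 255360; answer 255360
Part 3: A2 = 255360; m = -5; f(3) = -2*(-3) - 3*(10) + 3*(-5) = -39; iterating: f(3)=-39, f(4)=117, f(5)=-126, f(6)=-216, f(7)=1161, f(8)=-2052; answer -2052

-2052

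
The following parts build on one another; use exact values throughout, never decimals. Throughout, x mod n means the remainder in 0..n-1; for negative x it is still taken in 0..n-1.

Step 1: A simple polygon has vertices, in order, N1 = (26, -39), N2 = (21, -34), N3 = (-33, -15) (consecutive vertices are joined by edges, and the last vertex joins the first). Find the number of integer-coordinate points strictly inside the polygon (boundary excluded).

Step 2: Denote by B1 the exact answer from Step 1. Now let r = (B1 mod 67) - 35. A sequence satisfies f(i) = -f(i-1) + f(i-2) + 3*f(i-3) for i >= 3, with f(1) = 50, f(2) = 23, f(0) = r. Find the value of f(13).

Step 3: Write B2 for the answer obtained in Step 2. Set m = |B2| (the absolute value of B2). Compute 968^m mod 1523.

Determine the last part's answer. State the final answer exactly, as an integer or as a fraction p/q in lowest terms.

Step 1: cross terms: (26*-34 - 21*-39)=-65, (21*-15 - -33*-34)=-1437, (-33*-39 - 26*-15)=1677; twice the area = |175| = 175; area = 175/2; boundary points = 5 + 1 + 1 = 7; strictly interior points = area - boundary/2 + 1 = 85; answer 85
Step 2: B1 = 85; r = -17; f(3) = -1*(23) + 1*(50) + 3*(-17) = -24; iterating: f(3)=-24, f(4)=197, f(5)=-152, f(6)=277, f(7)=162, f(8)=-341, f(9)=1334, f(10)=-1189, f(11)=1500, f(12)=1313, f(13)=-3380; answer -3380
Step 3: B2 = -3380; m = 3380; squarings mod 1523: 968^1=968, 968^2=379, 968^4=479, 968^8=991, 968^16=1269, 968^32=550, 968^64=946, 968^128=915, 968^256=1098, 968^512=911, 968^1024=1409, 968^2048=812; 968^3380 = 968^4 * 968^16 * 968^32 * 968^256 * 968^1024 * 968^2048 = 504 (mod 1523); answer 504

504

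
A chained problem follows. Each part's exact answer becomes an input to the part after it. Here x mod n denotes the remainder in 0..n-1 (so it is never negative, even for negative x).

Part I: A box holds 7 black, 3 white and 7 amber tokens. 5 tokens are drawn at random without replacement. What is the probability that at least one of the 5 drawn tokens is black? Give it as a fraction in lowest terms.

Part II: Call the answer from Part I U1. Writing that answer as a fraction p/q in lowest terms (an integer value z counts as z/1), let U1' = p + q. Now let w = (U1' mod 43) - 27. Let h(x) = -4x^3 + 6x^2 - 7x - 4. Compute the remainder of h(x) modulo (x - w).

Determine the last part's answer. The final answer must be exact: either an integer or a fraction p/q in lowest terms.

Part I: total draws C(17,5) = 6188; complement C(10,5) = 252; favorable 6188 - 252 = 5936; P = 212/221; answer 212/221
Part II: U1 = 212/221; threaded value p + q = 433; w = -24; remainder = value at the root: -4*(-24)^3 + 6*(-24)^2 - 7*(-24)^1 - 4 = (55296) + (3456) + (168) + (-4) = 58916; answer 58916

58916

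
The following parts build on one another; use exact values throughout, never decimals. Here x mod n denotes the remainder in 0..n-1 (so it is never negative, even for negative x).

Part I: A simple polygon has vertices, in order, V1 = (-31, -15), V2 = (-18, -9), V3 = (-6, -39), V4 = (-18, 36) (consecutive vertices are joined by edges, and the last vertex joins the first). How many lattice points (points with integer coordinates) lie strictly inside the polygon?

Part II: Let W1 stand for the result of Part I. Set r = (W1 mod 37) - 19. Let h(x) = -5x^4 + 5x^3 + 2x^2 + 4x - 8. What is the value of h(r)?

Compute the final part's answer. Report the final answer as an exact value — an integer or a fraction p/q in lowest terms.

Part I: cross terms: (-31*-9 - -18*-15)=9, (-18*-39 - -6*-9)=648, (-6*36 - -18*-39)=-918, (-18*-15 - -31*36)=1386; twice the area = |1125| = 1125; area = 1125/2; boundary points = 1 + 6 + 3 + 1 = 11; strictly interior points = area - boundary/2 + 1 = 558; answer 558
Part II: W1 = 558; r = -16; -5*(-16)^4 + 5*(-16)^3 + 2*(-16)^2 + 4*(-16)^1 - 8 = (-327680) + (-20480) + (512) + (-64) + (-8) = -347720; answer -347720

-347720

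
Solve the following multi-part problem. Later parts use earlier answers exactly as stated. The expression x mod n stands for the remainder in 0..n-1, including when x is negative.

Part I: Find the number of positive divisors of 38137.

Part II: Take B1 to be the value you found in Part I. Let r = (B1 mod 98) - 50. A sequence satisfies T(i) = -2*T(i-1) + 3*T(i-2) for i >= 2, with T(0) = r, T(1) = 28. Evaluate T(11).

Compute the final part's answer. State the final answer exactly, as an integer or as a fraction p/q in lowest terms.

3277192

Part I: 38137 = 11 * 3467; number of divisors = (1+1) * (1+1) = 4; answer 4
Part II: B1 = 4; r = -46; T(2) = -2*(28) + 3*(-46) = -194; iterating: T(2)=-194, T(3)=472, T(4)=-1526, T(5)=4468, T(6)=-13514, T(7)=40432, T(8)=-121406, T(9)=364108, T(10)=-1092434, T(11)=3277192; answer 3277192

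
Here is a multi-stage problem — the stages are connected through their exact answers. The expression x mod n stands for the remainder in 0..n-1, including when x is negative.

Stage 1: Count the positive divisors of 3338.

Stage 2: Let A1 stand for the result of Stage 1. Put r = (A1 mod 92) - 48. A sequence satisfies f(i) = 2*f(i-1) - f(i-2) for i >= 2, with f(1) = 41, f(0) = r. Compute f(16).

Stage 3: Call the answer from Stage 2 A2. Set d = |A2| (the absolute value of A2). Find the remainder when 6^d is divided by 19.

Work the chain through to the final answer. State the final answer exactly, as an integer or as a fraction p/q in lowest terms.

17

Stage 1: 3338 = 2 * 1669; number of divisors = (1+1) * (1+1) = 4; answer 4
Stage 2: A1 = 4; r = -44; f(2) = 2*(41) - 1*(-44) = 126; iterating: f(2)=126, f(3)=211, f(4)=296, f(5)=381, f(6)=466, f(7)=551, f(8)=636, f(9)=721, f(10)=806, f(11)=891, f(12)=976, f(13)=1061, f(14)=1146, f(15)=1231, f(16)=1316; answer 1316
Stage 3: A2 = 1316; d = 1316; squarings mod 19: 6^1=6, 6^2=17, 6^4=4, 6^8=16, 6^16=9, 6^32=5, 6^64=6, 6^128=17, 6^256=4, 6^512=16, 6^1024=9; 6^1316 = 6^4 * 6^32 * 6^256 * 6^1024 = 17 (mod 19); answer 17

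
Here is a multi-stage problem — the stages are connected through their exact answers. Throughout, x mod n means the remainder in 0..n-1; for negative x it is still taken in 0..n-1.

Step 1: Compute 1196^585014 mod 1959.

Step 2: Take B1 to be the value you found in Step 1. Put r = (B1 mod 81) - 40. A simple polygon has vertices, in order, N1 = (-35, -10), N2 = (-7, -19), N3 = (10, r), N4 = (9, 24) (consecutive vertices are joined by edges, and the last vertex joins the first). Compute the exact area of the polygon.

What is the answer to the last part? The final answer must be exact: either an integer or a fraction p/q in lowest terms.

1727/2

Step 1: squarings mod 1959: 1196^1=1196, 1196^2=346, 1196^4=217, 1196^8=73, 1196^16=1411, 1196^32=577, 1196^64=1858, 1196^128=406, 1196^256=280, 1196^512=40, 1196^1024=1600, 1196^2048=1546, 1196^4096=136, 1196^8192=865, 1196^16384=1846, 1196^32768=1015, 1196^65536=1750, 1196^131072=583, 1196^262144=982, 1196^524288=496; 1196^585014 = 1196^2 * 1196^4 * 1196^16 * 1196^32 * 1196^256 * 1196^1024 * 1196^2048 * 1196^8192 * 1196^16384 * 1196^32768 * 1196^524288 = 529 (mod 1959); answer 529
Step 2: B1 = 529; r = 3; cross terms: (-35*-19 - -7*-10)=595, (-7*3 - 10*-19)=169, (10*24 - 9*3)=213, (9*-10 - -35*24)=750; twice the area = |1727| = 1727; area = 1727/2; answer 1727/2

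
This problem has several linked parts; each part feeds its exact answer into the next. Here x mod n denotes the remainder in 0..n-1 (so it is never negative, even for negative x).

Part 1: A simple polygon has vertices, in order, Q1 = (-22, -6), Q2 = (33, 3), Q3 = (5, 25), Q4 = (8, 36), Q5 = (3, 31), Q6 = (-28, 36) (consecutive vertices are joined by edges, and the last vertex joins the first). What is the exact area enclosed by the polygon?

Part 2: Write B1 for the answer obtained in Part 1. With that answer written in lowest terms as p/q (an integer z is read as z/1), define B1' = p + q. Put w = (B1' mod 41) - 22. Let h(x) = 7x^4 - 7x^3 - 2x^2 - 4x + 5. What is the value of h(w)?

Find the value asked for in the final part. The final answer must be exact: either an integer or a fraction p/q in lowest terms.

Part 1: cross terms: (-22*3 - 33*-6)=132, (33*25 - 5*3)=810, (5*36 - 8*25)=-20, (8*31 - 3*36)=140, (3*36 - -28*31)=976, (-28*-6 - -22*36)=960; twice the area = |2998| = 2998; area = 1499; answer 1499
Part 2: B1 = 1499; threaded value p + q = 1500; w = 2; 7*(2)^4 - 7*(2)^3 - 2*(2)^2 - 4*(2)^1 + 5 = (112) + (-56) + (-8) + (-8) + (5) = 45; answer 45

45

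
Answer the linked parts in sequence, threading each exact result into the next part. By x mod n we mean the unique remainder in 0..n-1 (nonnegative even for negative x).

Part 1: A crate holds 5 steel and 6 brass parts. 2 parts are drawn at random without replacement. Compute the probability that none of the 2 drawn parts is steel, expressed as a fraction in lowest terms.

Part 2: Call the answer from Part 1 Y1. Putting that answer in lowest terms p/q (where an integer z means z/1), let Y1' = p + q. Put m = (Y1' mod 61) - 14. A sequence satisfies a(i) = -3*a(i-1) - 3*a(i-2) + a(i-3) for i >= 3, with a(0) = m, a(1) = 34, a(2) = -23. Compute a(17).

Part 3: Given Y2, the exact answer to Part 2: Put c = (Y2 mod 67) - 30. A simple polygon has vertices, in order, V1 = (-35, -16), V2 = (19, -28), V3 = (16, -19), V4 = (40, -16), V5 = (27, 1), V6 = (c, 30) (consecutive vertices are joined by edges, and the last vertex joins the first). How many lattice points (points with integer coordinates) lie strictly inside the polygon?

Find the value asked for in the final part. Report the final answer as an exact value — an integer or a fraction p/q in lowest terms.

Part 1: total draws C(11,2) = 55; favorable C(6,2) = 15; P = 3/11; answer 3/11
Part 2: Y1 = 3/11; threaded value p + q = 14; m = 0; a(3) = -3*(-23) - 3*(34) + 1*(0) = -33; iterating: a(3)=-33, a(4)=202, a(5)=-530, a(6)=951, a(7)=-1061, a(8)=-200, a(9)=4734, a(10)=-14663, a(11)=29587, a(12)=-40038, a(13)=16690, a(14)=99631, a(15)=-389001, a(16)=884800, a(17)=-1387766; answer -1387766
Part 3: Y2 = -1387766; c = -25; cross terms: (-35*-28 - 19*-16)=1284, (19*-19 - 16*-28)=87, (16*-16 - 40*-19)=504, (40*1 - 27*-16)=472, (27*30 - -25*1)=835, (-25*-16 - -35*30)=1450; twice the area = |4632| = 4632; area = 2316; boundary points = 6 + 3 + 3 + 1 + 1 + 2 = 16; strictly interior points = area - boundary/2 + 1 = 2309; answer 2309

2309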